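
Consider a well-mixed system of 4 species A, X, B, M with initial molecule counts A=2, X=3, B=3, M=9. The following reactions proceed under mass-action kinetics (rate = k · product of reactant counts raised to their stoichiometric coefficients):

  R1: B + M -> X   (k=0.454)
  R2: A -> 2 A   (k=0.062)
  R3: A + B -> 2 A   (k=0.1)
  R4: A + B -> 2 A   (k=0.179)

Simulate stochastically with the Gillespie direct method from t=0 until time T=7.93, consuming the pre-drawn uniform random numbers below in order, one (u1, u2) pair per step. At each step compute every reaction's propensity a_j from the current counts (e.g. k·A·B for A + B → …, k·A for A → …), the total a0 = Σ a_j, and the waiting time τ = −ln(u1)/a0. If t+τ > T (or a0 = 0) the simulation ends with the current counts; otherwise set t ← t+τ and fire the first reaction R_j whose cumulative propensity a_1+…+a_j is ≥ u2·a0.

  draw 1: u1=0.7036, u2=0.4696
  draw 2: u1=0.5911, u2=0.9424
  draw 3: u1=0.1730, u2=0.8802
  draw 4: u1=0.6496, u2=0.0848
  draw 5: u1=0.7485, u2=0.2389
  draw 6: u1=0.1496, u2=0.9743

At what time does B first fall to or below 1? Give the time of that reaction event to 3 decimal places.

Threshold first reached at t = 0.087

t=0.000: A=2 X=3 B=3 M=9
Draw 1: a1=12.258, a2=0.124, a3=0.600, a4=1.074, a0=14.056; τ=−ln(0.7036)/14.056=0.025 → t=0.025; u2·a0=0.4696·14.056=6.601 ≤ a1=12.258 → R1 fires; A=2 X=4 B=2 M=8
Draw 2: a1=7.264, a2=0.124, a3=0.400, a4=0.716, a0=8.504; τ=−ln(0.5911)/8.504=0.062 → t=0.087; u2·a0=0.9424·8.504=8.014; a1+…+a3=7.788 < 8.014 ≤ a1+…+a4=8.504 → R4 fires; A=3 X=4 B=1 M=8
Draw 3: a1=3.632, a2=0.186, a3=0.300, a4=0.537, a0=4.655; τ=−ln(0.1730)/4.655=0.377 → t=0.464; u2·a0=0.8802·4.655=4.097; a1+a2=3.818 < 4.097 ≤ a1+…+a3=4.118 → R3 fires; A=4 X=4 B=0 M=8
Draw 4: a1=0.000, a2=0.248, a3=0.000, a4=0.000, a0=0.248; τ=−ln(0.6496)/0.248=1.740 → t=2.203; u2·a0=0.0848·0.248=0.021; a1=0.000 < 0.021 ≤ a1+a2=0.248 → R2 fires; A=5 X=4 B=0 M=8
Draw 5: a1=0.000, a2=0.310, a3=0.000, a4=0.000, a0=0.310; τ=−ln(0.7485)/0.310=0.934 → t=3.138; u2·a0=0.2389·0.310=0.074; a1=0.000 < 0.074 ≤ a1+a2=0.310 → R2 fires; A=6 X=4 B=0 M=8
Draw 6: a1=0.000, a2=0.372, a3=0.000, a4=0.000, a0=0.372; τ=−ln(0.1496)/0.372=5.107 → t=8.245 > T=7.93: stop.
B first becomes ≤ 1 when it reaches 1 at the event at t=0.087.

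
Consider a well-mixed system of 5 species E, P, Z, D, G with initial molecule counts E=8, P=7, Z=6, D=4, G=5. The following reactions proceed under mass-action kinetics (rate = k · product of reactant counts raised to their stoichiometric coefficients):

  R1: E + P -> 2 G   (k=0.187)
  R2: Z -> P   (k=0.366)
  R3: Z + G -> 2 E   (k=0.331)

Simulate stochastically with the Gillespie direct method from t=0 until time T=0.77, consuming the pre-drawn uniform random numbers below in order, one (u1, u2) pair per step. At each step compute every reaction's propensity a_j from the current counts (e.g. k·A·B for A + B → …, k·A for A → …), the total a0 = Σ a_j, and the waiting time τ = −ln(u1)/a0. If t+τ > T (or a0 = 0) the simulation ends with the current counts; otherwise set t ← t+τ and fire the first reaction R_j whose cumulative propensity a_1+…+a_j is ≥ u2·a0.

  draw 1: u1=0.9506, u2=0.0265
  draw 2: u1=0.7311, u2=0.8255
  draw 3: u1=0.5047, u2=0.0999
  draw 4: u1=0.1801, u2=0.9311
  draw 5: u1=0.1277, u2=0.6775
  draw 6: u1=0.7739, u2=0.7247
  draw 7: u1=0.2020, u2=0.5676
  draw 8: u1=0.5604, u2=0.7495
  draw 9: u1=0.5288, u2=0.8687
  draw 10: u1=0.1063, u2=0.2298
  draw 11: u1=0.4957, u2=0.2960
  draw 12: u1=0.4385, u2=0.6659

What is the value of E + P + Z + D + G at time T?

Value at T = 30

Check how each reaction changes W = E + P + Z + D + G (weight of products minus weight of reactants):
R1: E + P -> 2 G: (1·2) − (1·1 + 1·1) = 2 − 2 = 0
R2: Z -> P: (1·1) − (1·1) = 1 − 1 = 0
R3: Z + G -> 2 E: (1·2) − (1·1 + 1·1) = 2 − 2 = 0
Every reaction leaves W unchanged, so W is conserved and no simulation is needed: W(T) = W(0) = 8 + 7 + 6 + 4 + 5 = 30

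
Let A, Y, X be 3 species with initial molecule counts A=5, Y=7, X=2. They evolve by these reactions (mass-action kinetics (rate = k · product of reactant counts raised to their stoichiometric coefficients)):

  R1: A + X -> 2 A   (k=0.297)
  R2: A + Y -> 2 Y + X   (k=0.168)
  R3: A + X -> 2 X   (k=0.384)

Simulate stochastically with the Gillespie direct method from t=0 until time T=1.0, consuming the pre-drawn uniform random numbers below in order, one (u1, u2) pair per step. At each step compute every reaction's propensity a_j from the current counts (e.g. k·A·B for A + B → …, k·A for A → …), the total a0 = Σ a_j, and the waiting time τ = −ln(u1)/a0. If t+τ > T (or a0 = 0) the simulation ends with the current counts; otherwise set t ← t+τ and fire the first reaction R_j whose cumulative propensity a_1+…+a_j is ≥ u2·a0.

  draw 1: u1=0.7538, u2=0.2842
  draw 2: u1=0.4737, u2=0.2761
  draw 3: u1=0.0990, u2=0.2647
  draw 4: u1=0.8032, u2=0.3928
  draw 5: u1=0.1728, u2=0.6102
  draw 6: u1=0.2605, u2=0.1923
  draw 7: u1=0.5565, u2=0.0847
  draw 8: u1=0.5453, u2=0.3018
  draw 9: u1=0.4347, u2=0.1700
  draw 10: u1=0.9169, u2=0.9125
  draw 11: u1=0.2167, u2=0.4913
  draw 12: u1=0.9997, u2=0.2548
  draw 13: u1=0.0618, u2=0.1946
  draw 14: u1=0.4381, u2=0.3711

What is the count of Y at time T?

Y at T = 13

t=0.000: A=5 Y=7 X=2
Draw 1: a1=2.970, a2=5.880, a3=3.840, a0=12.690; τ=−ln(0.7538)/12.690=0.022 → t=0.022; u2·a0=0.2842·12.690=3.606; a1=2.970 < 3.606 ≤ a1+a2=8.850 → R2 fires; A=4 Y=8 X=3
Draw 2: a1=3.564, a2=5.376, a3=4.608, a0=13.548; τ=−ln(0.4737)/13.548=0.055 → t=0.077; u2·a0=0.2761·13.548=3.741; a1=3.564 < 3.741 ≤ a1+a2=8.940 → R2 fires; A=3 Y=9 X=4
Draw 3: a1=3.564, a2=4.536, a3=4.608, a0=12.708; τ=−ln(0.0990)/12.708=0.182 → t=0.259; u2·a0=0.2647·12.708=3.364 ≤ a1=3.564 → R1 fires; A=4 Y=9 X=3
Draw 4: a1=3.564, a2=6.048, a3=4.608, a0=14.220; τ=−ln(0.8032)/14.220=0.015 → t=0.275; u2·a0=0.3928·14.220=5.586; a1=3.564 < 5.586 ≤ a1+a2=9.612 → R2 fires; A=3 Y=10 X=4
Draw 5: a1=3.564, a2=5.040, a3=4.608, a0=13.212; τ=−ln(0.1728)/13.212=0.133 → t=0.408; u2·a0=0.6102·13.212=8.062; a1=3.564 < 8.062 ≤ a1+a2=8.604 → R2 fires; A=2 Y=11 X=5
Draw 6: a1=2.970, a2=3.696, a3=3.840, a0=10.506; τ=−ln(0.2605)/10.506=0.128 → t=0.536; u2·a0=0.1923·10.506=2.020 ≤ a1=2.970 → R1 fires; A=3 Y=11 X=4
Draw 7: a1=3.564, a2=5.544, a3=4.608, a0=13.716; τ=−ln(0.5565)/13.716=0.043 → t=0.578; u2·a0=0.0847·13.716=1.162 ≤ a1=3.564 → R1 fires; A=4 Y=11 X=3
Draw 8: a1=3.564, a2=7.392, a3=4.608, a0=15.564; τ=−ln(0.5453)/15.564=0.039 → t=0.617; u2·a0=0.3018·15.564=4.697; a1=3.564 < 4.697 ≤ a1+a2=10.956 → R2 fires; A=3 Y=12 X=4
Draw 9: a1=3.564, a2=6.048, a3=4.608, a0=14.220; τ=−ln(0.4347)/14.220=0.059 → t=0.676; u2·a0=0.1700·14.220=2.417 ≤ a1=3.564 → R1 fires; A=4 Y=12 X=3
Draw 10: a1=3.564, a2=8.064, a3=4.608, a0=16.236; τ=−ln(0.9169)/16.236=0.005 → t=0.681; u2·a0=0.9125·16.236=14.815; a1+a2=11.628 < 14.815 ≤ a1+…+a3=16.236 → R3 fires; A=3 Y=12 X=4
Draw 11: a1=3.564, a2=6.048, a3=4.608, a0=14.220; τ=−ln(0.2167)/14.220=0.108 → t=0.789; u2·a0=0.4913·14.220=6.986; a1=3.564 < 6.986 ≤ a1+a2=9.612 → R2 fires; A=2 Y=13 X=5
Draw 12: a1=2.970, a2=4.368, a3=3.840, a0=11.178; τ=−ln(0.9997)/11.178=0.000 → t=0.789; u2·a0=0.2548·11.178=2.848 ≤ a1=2.970 → R1 fires; A=3 Y=13 X=4
Draw 13: a1=3.564, a2=6.552, a3=4.608, a0=14.724; τ=−ln(0.0618)/14.724=0.189 → t=0.978; u2·a0=0.1946·14.724=2.865 ≤ a1=3.564 → R1 fires; A=4 Y=13 X=3
Draw 14: a1=3.564, a2=8.736, a3=4.608, a0=16.908; τ=−ln(0.4381)/16.908=0.049 → t=1.027 > T=1.0: stop.
Read off Y at T=1.0: 13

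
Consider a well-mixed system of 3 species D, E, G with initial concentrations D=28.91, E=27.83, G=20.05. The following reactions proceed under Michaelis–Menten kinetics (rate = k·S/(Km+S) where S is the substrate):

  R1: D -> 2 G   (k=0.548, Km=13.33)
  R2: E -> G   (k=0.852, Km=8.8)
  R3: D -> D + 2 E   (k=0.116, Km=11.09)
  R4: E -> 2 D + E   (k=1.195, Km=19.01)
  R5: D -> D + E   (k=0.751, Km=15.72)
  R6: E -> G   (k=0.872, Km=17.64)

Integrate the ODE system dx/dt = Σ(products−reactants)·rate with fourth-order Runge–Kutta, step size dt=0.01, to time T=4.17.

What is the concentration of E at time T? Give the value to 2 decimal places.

RK4 with dt=0.01: 417 steps to T=4.17. Trajectory (selected grid times):
t=0.00: D=28.91 E=27.83 G=20.05
t=0.46: D=29.39 E=27.59 G=20.94
t=0.93: D=29.88 E=27.35 G=21.85
t=1.39: D=30.35 E=27.11 G=22.74
t=1.85: D=30.82 E=26.88 G=23.62
t=2.32: D=31.29 E=26.65 G=24.53
t=2.78: D=31.76 E=26.42 G=25.42
t=3.24: D=32.22 E=26.20 G=26.31
t=3.71: D=32.68 E=25.97 G=27.22
t=4.17: D=33.14 E=25.76 G=28.11
Read off E at T=4.17: 25.76

E at T = 25.76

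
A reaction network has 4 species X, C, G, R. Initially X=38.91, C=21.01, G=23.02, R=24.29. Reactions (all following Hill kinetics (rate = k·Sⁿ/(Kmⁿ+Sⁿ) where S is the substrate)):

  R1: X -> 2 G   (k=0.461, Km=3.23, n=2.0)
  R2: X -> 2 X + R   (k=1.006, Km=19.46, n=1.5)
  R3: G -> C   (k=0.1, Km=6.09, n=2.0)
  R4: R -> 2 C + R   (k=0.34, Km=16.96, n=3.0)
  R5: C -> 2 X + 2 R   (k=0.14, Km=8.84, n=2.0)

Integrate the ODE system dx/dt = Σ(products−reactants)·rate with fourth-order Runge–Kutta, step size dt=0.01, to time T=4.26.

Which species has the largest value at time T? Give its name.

Dominant species at T: X

RK4 with dt=0.01: 426 steps to T=4.26. Trajectory (selected grid times):
t=0.00: X=38.91 C=21.01 G=23.02 R=24.29
t=0.47: X=39.16 C=21.24 G=23.41 R=24.75
t=0.95: X=39.41 C=21.47 G=23.80 R=25.22
t=1.42: X=39.66 C=21.71 G=24.19 R=25.69
t=1.89: X=39.91 C=21.95 G=24.57 R=26.15
t=2.37: X=40.17 C=22.19 G=24.97 R=26.63
t=2.84: X=40.42 C=22.43 G=25.35 R=27.10
t=3.31: X=40.67 C=22.68 G=25.74 R=27.57
t=3.79: X=40.93 C=22.93 G=26.13 R=28.05
t=4.26: X=41.19 C=23.18 G=26.52 R=28.52
At T=4.26: X=41.19 C=23.18 G=26.52 R=28.52; the largest is X.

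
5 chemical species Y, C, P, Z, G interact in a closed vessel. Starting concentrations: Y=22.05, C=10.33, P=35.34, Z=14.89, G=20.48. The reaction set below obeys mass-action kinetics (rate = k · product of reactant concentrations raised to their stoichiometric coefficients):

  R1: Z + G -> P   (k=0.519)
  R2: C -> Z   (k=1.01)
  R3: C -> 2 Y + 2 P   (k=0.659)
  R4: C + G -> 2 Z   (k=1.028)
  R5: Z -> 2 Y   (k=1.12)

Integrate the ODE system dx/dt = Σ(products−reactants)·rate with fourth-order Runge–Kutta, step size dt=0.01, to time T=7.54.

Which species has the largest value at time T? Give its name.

Dominant species at T: Y

RK4 with dt=0.01: 754 steps to T=7.54. Trajectory (selected grid times):
t=0.00: Y=22.05 C=10.33 P=35.34 Z=14.89 G=20.48
t=0.84: Y=46.05 C=0.53 P=50.21 Z=7.11 G=0.03
t=1.68: Y=55.23 C=0.13 P=50.55 Z=2.91 G=0.00
t=2.51: Y=58.87 C=0.03 P=50.63 Z=1.18 G=0.00
t=3.35: Y=60.34 C=0.01 P=50.65 Z=0.47 G=0.00
t=4.19: Y=60.92 C=0.00 P=50.66 Z=0.19 G=0.00
t=5.03: Y=61.15 C=0.00 P=50.66 Z=0.07 G=0.00
t=5.86: Y=61.24 C=0.00 P=50.66 Z=0.03 G=0.00
t=6.70: Y=61.28 C=0.00 P=50.66 Z=0.01 G=0.00
t=7.54: Y=61.29 C=0.00 P=50.66 Z=0.00 G=0.00
At T=7.54: Y=61.29 C=0.00 P=50.66 Z=0.00 G=0.00; the largest is Y.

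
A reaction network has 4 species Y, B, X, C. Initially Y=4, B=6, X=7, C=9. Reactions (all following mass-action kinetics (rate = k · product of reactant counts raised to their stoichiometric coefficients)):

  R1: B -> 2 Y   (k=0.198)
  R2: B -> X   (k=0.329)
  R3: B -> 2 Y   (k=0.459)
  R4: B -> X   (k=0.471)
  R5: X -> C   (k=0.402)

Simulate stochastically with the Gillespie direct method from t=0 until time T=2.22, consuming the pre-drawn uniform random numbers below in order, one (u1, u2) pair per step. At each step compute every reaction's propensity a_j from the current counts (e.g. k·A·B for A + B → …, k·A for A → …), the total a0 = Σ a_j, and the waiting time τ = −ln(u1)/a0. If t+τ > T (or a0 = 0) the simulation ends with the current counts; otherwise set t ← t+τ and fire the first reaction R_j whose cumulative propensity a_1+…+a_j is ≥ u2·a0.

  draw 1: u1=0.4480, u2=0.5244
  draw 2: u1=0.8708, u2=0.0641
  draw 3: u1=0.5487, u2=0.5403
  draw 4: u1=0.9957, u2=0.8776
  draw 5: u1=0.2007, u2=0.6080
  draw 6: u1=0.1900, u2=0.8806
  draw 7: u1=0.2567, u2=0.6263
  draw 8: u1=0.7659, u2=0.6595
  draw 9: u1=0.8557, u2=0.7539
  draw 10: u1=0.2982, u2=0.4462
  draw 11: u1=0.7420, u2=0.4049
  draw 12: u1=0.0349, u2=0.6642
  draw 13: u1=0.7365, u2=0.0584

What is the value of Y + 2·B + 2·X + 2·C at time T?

Check how each reaction changes W = Y + 2·B + 2·X + 2·C (weight of products minus weight of reactants):
R1: B -> 2 Y: (1·2) − (2·1) = 2 − 2 = 0
R2: B -> X: (2·1) − (2·1) = 2 − 2 = 0
R3: B -> 2 Y: (1·2) − (2·1) = 2 − 2 = 0
R4: B -> X: (2·1) − (2·1) = 2 − 2 = 0
R5: X -> C: (2·1) − (2·1) = 2 − 2 = 0
Every reaction leaves W unchanged, so W is conserved and no simulation is needed: W(T) = W(0) = 4 + 2·6 + 2·7 + 2·9 = 48

Value at T = 48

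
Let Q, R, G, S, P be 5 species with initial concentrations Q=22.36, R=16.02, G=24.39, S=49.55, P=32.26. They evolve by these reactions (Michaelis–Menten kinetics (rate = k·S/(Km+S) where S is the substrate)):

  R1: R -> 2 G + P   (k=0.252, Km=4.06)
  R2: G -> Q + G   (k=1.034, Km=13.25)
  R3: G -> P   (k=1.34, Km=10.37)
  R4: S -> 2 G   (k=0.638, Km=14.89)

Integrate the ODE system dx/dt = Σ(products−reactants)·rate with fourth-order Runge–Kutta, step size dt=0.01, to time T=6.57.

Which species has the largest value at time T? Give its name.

RK4 with dt=0.01: 657 steps to T=6.57. Trajectory (selected grid times):
t=0.00: Q=22.36 R=16.02 G=24.39 S=49.55 P=32.26
t=0.73: Q=22.85 R=15.87 G=24.71 S=49.19 P=33.09
t=1.46: Q=23.34 R=15.73 G=25.03 S=48.83 P=33.93
t=2.19: Q=23.84 R=15.58 G=25.34 S=48.48 P=34.77
t=2.92: Q=24.33 R=15.44 G=25.65 S=48.12 P=35.61
t=3.65: Q=24.83 R=15.29 G=25.95 S=47.77 P=36.45
t=4.38: Q=25.33 R=15.14 G=26.25 S=47.41 P=37.30
t=5.11: Q=25.84 R=15.00 G=26.55 S=47.06 P=38.15
t=5.84: Q=26.34 R=14.85 G=26.84 S=46.70 P=39.00
t=6.57: Q=26.85 R=14.71 G=27.13 S=46.35 P=39.85
At T=6.57: Q=26.85 R=14.71 G=27.13 S=46.35 P=39.85; the largest is S.

Dominant species at T: S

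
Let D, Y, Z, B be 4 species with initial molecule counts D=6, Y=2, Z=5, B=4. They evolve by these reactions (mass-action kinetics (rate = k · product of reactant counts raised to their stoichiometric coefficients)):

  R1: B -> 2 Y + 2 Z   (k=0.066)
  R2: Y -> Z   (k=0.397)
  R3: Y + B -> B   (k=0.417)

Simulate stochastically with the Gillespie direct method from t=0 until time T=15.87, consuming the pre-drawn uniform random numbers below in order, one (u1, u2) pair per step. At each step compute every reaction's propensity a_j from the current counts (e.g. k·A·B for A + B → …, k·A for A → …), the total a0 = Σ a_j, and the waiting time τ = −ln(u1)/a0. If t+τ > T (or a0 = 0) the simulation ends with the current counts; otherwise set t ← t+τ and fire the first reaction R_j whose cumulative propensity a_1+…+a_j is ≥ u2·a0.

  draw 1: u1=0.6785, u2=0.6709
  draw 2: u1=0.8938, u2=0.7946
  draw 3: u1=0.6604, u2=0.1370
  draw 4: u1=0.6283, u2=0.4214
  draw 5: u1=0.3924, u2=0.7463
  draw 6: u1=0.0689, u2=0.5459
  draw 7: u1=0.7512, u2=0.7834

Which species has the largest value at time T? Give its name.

t=0.000: D=6 Y=2 Z=5 B=4
Draw 1: a1=0.264, a2=0.794, a3=3.336, a0=4.394; τ=−ln(0.6785)/4.394=0.088 → t=0.088; u2·a0=0.6709·4.394=2.948; a1+a2=1.058 < 2.948 ≤ a1+…+a3=4.394 → R3 fires; D=6 Y=1 Z=5 B=4
Draw 2: a1=0.264, a2=0.397, a3=1.668, a0=2.329; τ=−ln(0.8938)/2.329=0.048 → t=0.136; u2·a0=0.7946·2.329=1.851; a1+a2=0.661 < 1.851 ≤ a1+…+a3=2.329 → R3 fires; D=6 Y=0 Z=5 B=4
Draw 3: a1=0.264, a2=0.000, a3=0.000, a0=0.264; τ=−ln(0.6604)/0.264=1.572 → t=1.708; u2·a0=0.1370·0.264=0.036 ≤ a1=0.264 → R1 fires; D=6 Y=2 Z=7 B=3
Draw 4: a1=0.198, a2=0.794, a3=2.502, a0=3.494; τ=−ln(0.6283)/3.494=0.133 → t=1.841; u2·a0=0.4214·3.494=1.472; a1+a2=0.992 < 1.472 ≤ a1+…+a3=3.494 → R3 fires; D=6 Y=1 Z=7 B=3
Draw 5: a1=0.198, a2=0.397, a3=1.251, a0=1.846; τ=−ln(0.3924)/1.846=0.507 → t=2.348; u2·a0=0.7463·1.846=1.378; a1+a2=0.595 < 1.378 ≤ a1+…+a3=1.846 → R3 fires; D=6 Y=0 Z=7 B=3
Draw 6: a1=0.198, a2=0.000, a3=0.000, a0=0.198; τ=−ln(0.0689)/0.198=13.511 → t=15.858; u2·a0=0.5459·0.198=0.108 ≤ a1=0.198 → R1 fires; D=6 Y=2 Z=9 B=2
Draw 7: a1=0.132, a2=0.794, a3=1.668, a0=2.594; τ=−ln(0.7512)/2.594=0.110 → t=15.969 > T=15.87: stop.
At T=15.87: D=6 Y=2 Z=9 B=2; the largest is Z.

Dominant species at T: Z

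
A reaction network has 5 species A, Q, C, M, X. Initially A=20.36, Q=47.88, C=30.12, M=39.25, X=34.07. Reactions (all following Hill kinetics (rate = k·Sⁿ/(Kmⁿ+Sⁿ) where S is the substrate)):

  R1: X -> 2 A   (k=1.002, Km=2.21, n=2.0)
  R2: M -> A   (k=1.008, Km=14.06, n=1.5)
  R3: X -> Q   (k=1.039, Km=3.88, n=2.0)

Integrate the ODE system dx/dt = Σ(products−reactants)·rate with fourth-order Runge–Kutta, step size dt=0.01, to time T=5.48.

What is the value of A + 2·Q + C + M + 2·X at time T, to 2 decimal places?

Check how each reaction changes W = A + 2·Q + C + M + 2·X (weight of products minus weight of reactants):
R1: X -> 2 A: (1·2) − (2·1) = 2 − 2 = 0
R2: M -> A: (1·1) − (1·1) = 1 − 1 = 0
R3: X -> Q: (2·1) − (2·1) = 2 − 2 = 0
Every reaction leaves W unchanged, so W is conserved and no simulation is needed: W(T) = W(0) = 20.36 + 2·47.88 + 30.12 + 39.25 + 2·34.07 = 253.63

Value at T = 253.63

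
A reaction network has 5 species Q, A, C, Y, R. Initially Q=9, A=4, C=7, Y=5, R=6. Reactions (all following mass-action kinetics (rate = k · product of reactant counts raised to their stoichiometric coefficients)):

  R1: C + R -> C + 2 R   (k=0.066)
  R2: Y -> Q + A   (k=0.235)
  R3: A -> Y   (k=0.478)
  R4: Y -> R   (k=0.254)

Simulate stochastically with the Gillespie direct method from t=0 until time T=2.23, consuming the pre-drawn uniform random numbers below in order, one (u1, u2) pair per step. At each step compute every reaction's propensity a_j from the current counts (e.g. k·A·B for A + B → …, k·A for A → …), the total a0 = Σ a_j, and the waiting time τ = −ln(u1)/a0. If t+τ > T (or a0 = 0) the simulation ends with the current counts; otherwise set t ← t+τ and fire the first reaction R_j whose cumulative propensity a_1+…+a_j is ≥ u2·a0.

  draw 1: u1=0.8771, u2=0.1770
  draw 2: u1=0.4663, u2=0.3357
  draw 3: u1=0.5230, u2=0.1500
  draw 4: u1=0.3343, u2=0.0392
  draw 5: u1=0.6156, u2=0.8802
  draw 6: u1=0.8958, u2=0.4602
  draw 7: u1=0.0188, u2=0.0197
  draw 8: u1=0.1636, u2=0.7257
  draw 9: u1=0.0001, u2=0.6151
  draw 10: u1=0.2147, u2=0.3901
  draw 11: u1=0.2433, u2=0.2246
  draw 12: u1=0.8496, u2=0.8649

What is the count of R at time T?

t=0.000: Q=9 A=4 C=7 Y=5 R=6
Draw 1: a1=2.772, a2=1.175, a3=1.912, a4=1.270, a0=7.129; τ=−ln(0.8771)/7.129=0.018 → t=0.018; u2·a0=0.1770·7.129=1.262 ≤ a1=2.772 → R1 fires; Q=9 A=4 C=7 Y=5 R=7
Draw 2: a1=3.234, a2=1.175, a3=1.912, a4=1.270, a0=7.591; τ=−ln(0.4663)/7.591=0.101 → t=0.119; u2·a0=0.3357·7.591=2.548 ≤ a1=3.234 → R1 fires; Q=9 A=4 C=7 Y=5 R=8
Draw 3: a1=3.696, a2=1.175, a3=1.912, a4=1.270, a0=8.053; τ=−ln(0.5230)/8.053=0.080 → t=0.199; u2·a0=0.1500·8.053=1.208 ≤ a1=3.696 → R1 fires; Q=9 A=4 C=7 Y=5 R=9
Draw 4: a1=4.158, a2=1.175, a3=1.912, a4=1.270, a0=8.515; τ=−ln(0.3343)/8.515=0.129 → t=0.328; u2·a0=0.0392·8.515=0.334 ≤ a1=4.158 → R1 fires; Q=9 A=4 C=7 Y=5 R=10
Draw 5: a1=4.620, a2=1.175, a3=1.912, a4=1.270, a0=8.977; τ=−ln(0.6156)/8.977=0.054 → t=0.382; u2·a0=0.8802·8.977=7.902; a1+…+a3=7.707 < 7.902 ≤ a1+…+a4=8.977 → R4 fires; Q=9 A=4 C=7 Y=4 R=11
Draw 6: a1=5.082, a2=0.940, a3=1.912, a4=1.016, a0=8.950; τ=−ln(0.8958)/8.950=0.012 → t=0.394; u2·a0=0.4602·8.950=4.119 ≤ a1=5.082 → R1 fires; Q=9 A=4 C=7 Y=4 R=12
Draw 7: a1=5.544, a2=0.940, a3=1.912, a4=1.016, a0=9.412; τ=−ln(0.0188)/9.412=0.422 → t=0.817; u2·a0=0.0197·9.412=0.185 ≤ a1=5.544 → R1 fires; Q=9 A=4 C=7 Y=4 R=13
Draw 8: a1=6.006, a2=0.940, a3=1.912, a4=1.016, a0=9.874; τ=−ln(0.1636)/9.874=0.183 → t=1.000; u2·a0=0.7257·9.874=7.166; a1+a2=6.946 < 7.166 ≤ a1+…+a3=8.858 → R3 fires; Q=9 A=3 C=7 Y=5 R=13
Draw 9: a1=6.006, a2=1.175, a3=1.434, a4=1.270, a0=9.885; τ=−ln(0.0001)/9.885=0.932 → t=1.932; u2·a0=0.6151·9.885=6.080; a1=6.006 < 6.080 ≤ a1+a2=7.181 → R2 fires; Q=10 A=4 C=7 Y=4 R=13
Draw 10: a1=6.006, a2=0.940, a3=1.912, a4=1.016, a0=9.874; τ=−ln(0.2147)/9.874=0.156 → t=2.088; u2·a0=0.3901·9.874=3.852 ≤ a1=6.006 → R1 fires; Q=10 A=4 C=7 Y=4 R=14
Draw 11: a1=6.468, a2=0.940, a3=1.912, a4=1.016, a0=10.336; τ=−ln(0.2433)/10.336=0.137 → t=2.224; u2·a0=0.2246·10.336=2.321 ≤ a1=6.468 → R1 fires; Q=10 A=4 C=7 Y=4 R=15
Draw 12: a1=6.930, a2=0.940, a3=1.912, a4=1.016, a0=10.798; τ=−ln(0.8496)/10.798=0.015 → t=2.239 > T=2.23: stop.
Read off R at T=2.23: 15

R at T = 15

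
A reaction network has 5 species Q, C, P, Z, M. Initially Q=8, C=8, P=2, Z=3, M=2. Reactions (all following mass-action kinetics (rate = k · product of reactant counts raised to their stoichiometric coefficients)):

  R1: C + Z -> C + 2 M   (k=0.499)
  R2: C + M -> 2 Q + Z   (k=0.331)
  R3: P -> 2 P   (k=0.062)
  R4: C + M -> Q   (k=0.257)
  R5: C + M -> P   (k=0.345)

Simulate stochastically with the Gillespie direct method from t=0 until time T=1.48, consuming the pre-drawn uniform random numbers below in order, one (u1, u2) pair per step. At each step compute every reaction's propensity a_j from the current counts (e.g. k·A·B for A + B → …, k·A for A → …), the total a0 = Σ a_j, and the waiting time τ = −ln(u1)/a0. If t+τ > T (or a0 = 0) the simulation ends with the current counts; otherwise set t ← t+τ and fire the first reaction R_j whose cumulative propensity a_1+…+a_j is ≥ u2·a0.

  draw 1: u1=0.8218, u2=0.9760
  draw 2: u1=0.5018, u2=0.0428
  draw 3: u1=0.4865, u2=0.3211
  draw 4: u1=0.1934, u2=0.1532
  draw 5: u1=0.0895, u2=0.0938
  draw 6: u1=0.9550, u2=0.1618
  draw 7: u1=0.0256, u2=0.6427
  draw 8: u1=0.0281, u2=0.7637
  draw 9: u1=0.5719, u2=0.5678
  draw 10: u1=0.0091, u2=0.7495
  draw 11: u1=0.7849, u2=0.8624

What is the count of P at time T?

P at T = 4

t=0.000: Q=8 C=8 P=2 Z=3 M=2
Draw 1: a1=11.976, a2=5.296, a3=0.124, a4=4.112, a5=5.520, a0=27.028; τ=−ln(0.8218)/27.028=0.007 → t=0.007; u2·a0=0.9760·27.028=26.379; a1+…+a4=21.508 < 26.379 ≤ a1+…+a5=27.028 → R5 fires; Q=8 C=7 P=3 Z=3 M=1
Draw 2: a1=10.479, a2=2.317, a3=0.186, a4=1.799, a5=2.415, a0=17.196; τ=−ln(0.5018)/17.196=0.040 → t=0.047; u2·a0=0.0428·17.196=0.736 ≤ a1=10.479 → R1 fires; Q=8 C=7 P=3 Z=2 M=3
Draw 3: a1=6.986, a2=6.951, a3=0.186, a4=5.397, a5=7.245, a0=26.765; τ=−ln(0.4865)/26.765=0.027 → t=0.074; u2·a0=0.3211·26.765=8.594; a1=6.986 < 8.594 ≤ a1+a2=13.937 → R2 fires; Q=10 C=6 P=3 Z=3 M=2
Draw 4: a1=8.982, a2=3.972, a3=0.186, a4=3.084, a5=4.140, a0=20.364; τ=−ln(0.1934)/20.364=0.081 → t=0.155; u2·a0=0.1532·20.364=3.120 ≤ a1=8.982 → R1 fires; Q=10 C=6 P=3 Z=2 M=4
Draw 5: a1=5.988, a2=7.944, a3=0.186, a4=6.168, a5=8.280, a0=28.566; τ=−ln(0.0895)/28.566=0.084 → t=0.239; u2·a0=0.0938·28.566=2.679 ≤ a1=5.988 → R1 fires; Q=10 C=6 P=3 Z=1 M=6
Draw 6: a1=2.994, a2=11.916, a3=0.186, a4=9.252, a5=12.420, a0=36.768; τ=−ln(0.9550)/36.768=0.001 → t=0.241; u2·a0=0.1618·36.768=5.949; a1=2.994 < 5.949 ≤ a1+a2=14.910 → R2 fires; Q=12 C=5 P=3 Z=2 M=5
Draw 7: a1=4.990, a2=8.275, a3=0.186, a4=6.425, a5=8.625, a0=28.501; τ=−ln(0.0256)/28.501=0.129 → t=0.369; u2·a0=0.6427·28.501=18.318; a1+…+a3=13.451 < 18.318 ≤ a1+…+a4=19.876 → R4 fires; Q=13 C=4 P=3 Z=2 M=4
Draw 8: a1=3.992, a2=5.296, a3=0.186, a4=4.112, a5=5.520, a0=19.106; τ=−ln(0.0281)/19.106=0.187 → t=0.556; u2·a0=0.7637·19.106=14.591; a1+…+a4=13.586 < 14.591 ≤ a1+…+a5=19.106 → R5 fires; Q=13 C=3 P=4 Z=2 M=3
Draw 9: a1=2.994, a2=2.979, a3=0.248, a4=2.313, a5=3.105, a0=11.639; τ=−ln(0.5719)/11.639=0.048 → t=0.604; u2·a0=0.5678·11.639=6.609; a1+…+a3=6.221 < 6.609 ≤ a1+…+a4=8.534 → R4 fires; Q=14 C=2 P=4 Z=2 M=2
Draw 10: a1=1.996, a2=1.324, a3=0.248, a4=1.028, a5=1.380, a0=5.976; τ=−ln(0.0091)/5.976=0.786 → t=1.391; u2·a0=0.7495·5.976=4.479; a1+…+a3=3.568 < 4.479 ≤ a1+…+a4=4.596 → R4 fires; Q=15 C=1 P=4 Z=2 M=1
Draw 11: a1=0.998, a2=0.331, a3=0.248, a4=0.257, a5=0.345, a0=2.179; τ=−ln(0.7849)/2.179=0.111 → t=1.502 > T=1.48: stop.
Read off P at T=1.48: 4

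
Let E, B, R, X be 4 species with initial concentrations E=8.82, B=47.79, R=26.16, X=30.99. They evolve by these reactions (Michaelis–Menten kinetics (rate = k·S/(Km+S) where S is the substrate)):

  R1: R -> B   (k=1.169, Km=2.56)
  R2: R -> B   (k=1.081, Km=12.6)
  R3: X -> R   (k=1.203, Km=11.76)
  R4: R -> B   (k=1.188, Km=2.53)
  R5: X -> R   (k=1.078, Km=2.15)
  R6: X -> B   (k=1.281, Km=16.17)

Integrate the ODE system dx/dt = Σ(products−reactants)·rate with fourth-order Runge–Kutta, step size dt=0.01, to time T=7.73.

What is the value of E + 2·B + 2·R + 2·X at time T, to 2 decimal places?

Value at T = 218.70

Check how each reaction changes W = E + 2·B + 2·R + 2·X (weight of products minus weight of reactants):
R1: R -> B: (2·1) − (2·1) = 2 − 2 = 0
R2: R -> B: (2·1) − (2·1) = 2 − 2 = 0
R3: X -> R: (2·1) − (2·1) = 2 − 2 = 0
R4: R -> B: (2·1) − (2·1) = 2 − 2 = 0
R5: X -> R: (2·1) − (2·1) = 2 − 2 = 0
R6: X -> B: (2·1) − (2·1) = 2 − 2 = 0
Every reaction leaves W unchanged, so W is conserved and no simulation is needed: W(T) = W(0) = 8.82 + 2·47.79 + 2·26.16 + 2·30.99 = 218.70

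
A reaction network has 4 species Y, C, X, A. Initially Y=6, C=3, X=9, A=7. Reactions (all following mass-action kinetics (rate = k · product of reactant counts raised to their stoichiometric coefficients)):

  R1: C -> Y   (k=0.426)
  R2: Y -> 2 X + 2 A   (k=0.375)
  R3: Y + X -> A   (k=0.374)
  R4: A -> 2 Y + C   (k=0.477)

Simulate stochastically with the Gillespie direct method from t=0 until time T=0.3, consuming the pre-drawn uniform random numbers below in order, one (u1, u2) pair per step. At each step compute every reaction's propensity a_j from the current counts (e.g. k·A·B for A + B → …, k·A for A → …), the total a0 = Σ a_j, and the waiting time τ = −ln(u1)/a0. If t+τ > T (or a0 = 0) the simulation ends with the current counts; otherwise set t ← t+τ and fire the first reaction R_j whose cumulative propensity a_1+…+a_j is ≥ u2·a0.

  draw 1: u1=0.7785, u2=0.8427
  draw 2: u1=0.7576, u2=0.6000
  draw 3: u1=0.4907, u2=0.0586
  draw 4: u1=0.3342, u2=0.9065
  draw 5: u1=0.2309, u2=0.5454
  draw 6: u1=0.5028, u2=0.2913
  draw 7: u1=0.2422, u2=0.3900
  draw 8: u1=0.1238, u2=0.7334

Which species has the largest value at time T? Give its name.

t=0.000: Y=6 C=3 X=9 A=7
Draw 1: a1=1.278, a2=2.250, a3=20.196, a4=3.339, a0=27.063; τ=−ln(0.7785)/27.063=0.009 → t=0.009; u2·a0=0.8427·27.063=22.806; a1+a2=3.528 < 22.806 ≤ a1+…+a3=23.724 → R3 fires; Y=5 C=3 X=8 A=8
Draw 2: a1=1.278, a2=1.875, a3=14.960, a4=3.816, a0=21.929; τ=−ln(0.7576)/21.929=0.013 → t=0.022; u2·a0=0.6000·21.929=13.157; a1+a2=3.153 < 13.157 ≤ a1+…+a3=18.113 → R3 fires; Y=4 C=3 X=7 A=9
Draw 3: a1=1.278, a2=1.500, a3=10.472, a4=4.293, a0=17.543; τ=−ln(0.4907)/17.543=0.041 → t=0.062; u2·a0=0.0586·17.543=1.028 ≤ a1=1.278 → R1 fires; Y=5 C=2 X=7 A=9
Draw 4: a1=0.852, a2=1.875, a3=13.090, a4=4.293, a0=20.110; τ=−ln(0.3342)/20.110=0.055 → t=0.117; u2·a0=0.9065·20.110=18.230; a1+…+a3=15.817 < 18.230 ≤ a1+…+a4=20.110 → R4 fires; Y=7 C=3 X=7 A=8
Draw 5: a1=1.278, a2=2.625, a3=18.326, a4=3.816, a0=26.045; τ=−ln(0.2309)/26.045=0.056 → t=0.173; u2·a0=0.5454·26.045=14.205; a1+a2=3.903 < 14.205 ≤ a1+…+a3=22.229 → R3 fires; Y=6 C=3 X=6 A=9
Draw 6: a1=1.278, a2=2.250, a3=13.464, a4=4.293, a0=21.285; τ=−ln(0.5028)/21.285=0.032 → t=0.206; u2·a0=0.2913·21.285=6.200; a1+a2=3.528 < 6.200 ≤ a1+…+a3=16.992 → R3 fires; Y=5 C=3 X=5 A=10
Draw 7: a1=1.278, a2=1.875, a3=9.350, a4=4.770, a0=17.273; τ=−ln(0.2422)/17.273=0.082 → t=0.288; u2·a0=0.3900·17.273=6.736; a1+a2=3.153 < 6.736 ≤ a1+…+a3=12.503 → R3 fires; Y=4 C=3 X=4 A=11
Draw 8: a1=1.278, a2=1.500, a3=5.984, a4=5.247, a0=14.009; τ=−ln(0.1238)/14.009=0.149 → t=0.437 > T=0.3: stop.
At T=0.3: Y=4 C=3 X=4 A=11; the largest is A.

Dominant species at T: A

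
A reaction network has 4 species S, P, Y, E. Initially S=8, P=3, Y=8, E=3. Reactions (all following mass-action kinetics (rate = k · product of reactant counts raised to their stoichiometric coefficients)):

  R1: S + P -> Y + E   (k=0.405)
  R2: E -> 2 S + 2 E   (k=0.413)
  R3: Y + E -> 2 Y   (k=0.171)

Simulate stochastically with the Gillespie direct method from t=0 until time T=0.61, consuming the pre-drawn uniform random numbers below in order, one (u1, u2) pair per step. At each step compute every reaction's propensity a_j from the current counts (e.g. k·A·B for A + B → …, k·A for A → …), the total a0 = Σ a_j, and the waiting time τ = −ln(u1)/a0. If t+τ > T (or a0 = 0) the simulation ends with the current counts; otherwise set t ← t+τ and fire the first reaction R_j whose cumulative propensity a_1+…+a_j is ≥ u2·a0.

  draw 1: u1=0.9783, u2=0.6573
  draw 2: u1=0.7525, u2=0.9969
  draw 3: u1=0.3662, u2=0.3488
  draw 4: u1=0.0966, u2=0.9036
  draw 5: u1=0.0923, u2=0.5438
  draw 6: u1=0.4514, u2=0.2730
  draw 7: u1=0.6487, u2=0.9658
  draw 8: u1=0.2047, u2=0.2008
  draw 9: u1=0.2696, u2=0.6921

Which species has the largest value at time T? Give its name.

t=0.000: S=8 P=3 Y=8 E=3
Draw 1: a1=9.720, a2=1.239, a3=4.104, a0=15.063; τ=−ln(0.9783)/15.063=0.001 → t=0.001; u2·a0=0.6573·15.063=9.901; a1=9.720 < 9.901 ≤ a1+a2=10.959 → R2 fires; S=10 P=3 Y=8 E=4
Draw 2: a1=12.150, a2=1.652, a3=5.472, a0=19.274; τ=−ln(0.7525)/19.274=0.015 → t=0.016; u2·a0=0.9969·19.274=19.214; a1+a2=13.802 < 19.214 ≤ a1+…+a3=19.274 → R3 fires; S=10 P=3 Y=9 E=3
Draw 3: a1=12.150, a2=1.239, a3=4.617, a0=18.006; τ=−ln(0.3662)/18.006=0.056 → t=0.072; u2·a0=0.3488·18.006=6.280 ≤ a1=12.150 → R1 fires; S=9 P=2 Y=10 E=4
Draw 4: a1=7.290, a2=1.652, a3=6.840, a0=15.782; τ=−ln(0.0966)/15.782=0.148 → t=0.220; u2·a0=0.9036·15.782=14.261; a1+a2=8.942 < 14.261 ≤ a1+…+a3=15.782 → R3 fires; S=9 P=2 Y=11 E=3
Draw 5: a1=7.290, a2=1.239, a3=5.643, a0=14.172; τ=−ln(0.0923)/14.172=0.168 → t=0.388; u2·a0=0.5438·14.172=7.707; a1=7.290 < 7.707 ≤ a1+a2=8.529 → R2 fires; S=11 P=2 Y=11 E=4
Draw 6: a1=8.910, a2=1.652, a3=7.524, a0=18.086; τ=−ln(0.4514)/18.086=0.044 → t=0.432; u2·a0=0.2730·18.086=4.937 ≤ a1=8.910 → R1 fires; S=10 P=1 Y=12 E=5
Draw 7: a1=4.050, a2=2.065, a3=10.260, a0=16.375; τ=−ln(0.6487)/16.375=0.026 → t=0.459; u2·a0=0.9658·16.375=15.815; a1+a2=6.115 < 15.815 ≤ a1+…+a3=16.375 → R3 fires; S=10 P=1 Y=13 E=4
Draw 8: a1=4.050, a2=1.652, a3=8.892, a0=14.594; τ=−ln(0.2047)/14.594=0.109 → t=0.567; u2·a0=0.2008·14.594=2.930 ≤ a1=4.050 → R1 fires; S=9 P=0 Y=14 E=5
Draw 9: a1=0.000, a2=2.065, a3=11.970, a0=14.035; τ=−ln(0.2696)/14.035=0.093 → t=0.661 > T=0.61: stop.
At T=0.61: S=9 P=0 Y=14 E=5; the largest is Y.

Dominant species at T: Y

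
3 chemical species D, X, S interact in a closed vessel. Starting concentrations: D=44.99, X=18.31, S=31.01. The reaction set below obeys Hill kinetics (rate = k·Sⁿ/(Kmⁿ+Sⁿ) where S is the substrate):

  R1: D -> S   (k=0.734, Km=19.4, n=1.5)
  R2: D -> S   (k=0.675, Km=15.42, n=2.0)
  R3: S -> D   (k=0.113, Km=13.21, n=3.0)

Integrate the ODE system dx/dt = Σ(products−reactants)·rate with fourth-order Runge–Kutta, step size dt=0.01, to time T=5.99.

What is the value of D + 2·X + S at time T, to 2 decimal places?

Value at T = 112.62

Check how each reaction changes W = D + 2·X + S (weight of products minus weight of reactants):
R1: D -> S: (1·1) − (1·1) = 1 − 1 = 0
R2: D -> S: (1·1) − (1·1) = 1 − 1 = 0
R3: S -> D: (1·1) − (1·1) = 1 − 1 = 0
Every reaction leaves W unchanged, so W is conserved and no simulation is needed: W(T) = W(0) = 44.99 + 2·18.31 + 31.01 = 112.62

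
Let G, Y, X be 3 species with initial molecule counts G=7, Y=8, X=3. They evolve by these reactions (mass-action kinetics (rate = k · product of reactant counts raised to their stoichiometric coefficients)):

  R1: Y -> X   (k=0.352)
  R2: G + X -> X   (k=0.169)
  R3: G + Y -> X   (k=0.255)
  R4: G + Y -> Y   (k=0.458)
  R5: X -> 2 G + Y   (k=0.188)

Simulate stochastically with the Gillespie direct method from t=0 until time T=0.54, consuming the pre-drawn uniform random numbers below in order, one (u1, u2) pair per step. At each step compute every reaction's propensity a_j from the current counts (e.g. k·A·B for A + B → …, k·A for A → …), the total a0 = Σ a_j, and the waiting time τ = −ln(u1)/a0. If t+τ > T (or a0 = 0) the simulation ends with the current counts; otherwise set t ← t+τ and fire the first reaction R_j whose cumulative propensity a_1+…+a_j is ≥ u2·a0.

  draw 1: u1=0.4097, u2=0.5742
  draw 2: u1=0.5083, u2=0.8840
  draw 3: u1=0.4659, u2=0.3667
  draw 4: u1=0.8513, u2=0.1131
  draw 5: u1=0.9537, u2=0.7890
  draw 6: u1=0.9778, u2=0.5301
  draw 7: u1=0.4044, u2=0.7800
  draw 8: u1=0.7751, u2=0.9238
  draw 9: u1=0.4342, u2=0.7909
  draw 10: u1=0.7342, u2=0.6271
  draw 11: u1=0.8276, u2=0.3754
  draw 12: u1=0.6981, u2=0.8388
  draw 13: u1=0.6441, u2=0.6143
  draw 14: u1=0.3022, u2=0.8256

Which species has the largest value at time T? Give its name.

Dominant species at T: Y

t=0.000: G=7 Y=8 X=3
Draw 1: a1=2.816, a2=3.549, a3=14.280, a4=25.648, a5=0.564, a0=46.857; τ=−ln(0.4097)/46.857=0.019 → t=0.019; u2·a0=0.5742·46.857=26.905; a1+…+a3=20.645 < 26.905 ≤ a1+…+a4=46.293 → R4 fires; G=6 Y=8 X=3
Draw 2: a1=2.816, a2=3.042, a3=12.240, a4=21.984, a5=0.564, a0=40.646; τ=−ln(0.5083)/40.646=0.017 → t=0.036; u2·a0=0.8840·40.646=35.931; a1+…+a3=18.098 < 35.931 ≤ a1+…+a4=40.082 → R4 fires; G=5 Y=8 X=3
Draw 3: a1=2.816, a2=2.535, a3=10.200, a4=18.320, a5=0.564, a0=34.435; τ=−ln(0.4659)/34.435=0.022 → t=0.058; u2·a0=0.3667·34.435=12.627; a1+a2=5.351 < 12.627 ≤ a1+…+a3=15.551 → R3 fires; G=4 Y=7 X=4
Draw 4: a1=2.464, a2=2.704, a3=7.140, a4=12.824, a5=0.752, a0=25.884; τ=−ln(0.8513)/25.884=0.006 → t=0.064; u2·a0=0.1131·25.884=2.927; a1=2.464 < 2.927 ≤ a1+a2=5.168 → R2 fires; G=3 Y=7 X=4
Draw 5: a1=2.464, a2=2.028, a3=5.355, a4=9.618, a5=0.752, a0=20.217; τ=−ln(0.9537)/20.217=0.002 → t=0.066; u2·a0=0.7890·20.217=15.951; a1+…+a3=9.847 < 15.951 ≤ a1+…+a4=19.465 → R4 fires; G=2 Y=7 X=4
Draw 6: a1=2.464, a2=1.352, a3=3.570, a4=6.412, a5=0.752, a0=14.550; τ=−ln(0.9778)/14.550=0.002 → t=0.068; u2·a0=0.5301·14.550=7.713; a1+…+a3=7.386 < 7.713 ≤ a1+…+a4=13.798 → R4 fires; G=1 Y=7 X=4
Draw 7: a1=2.464, a2=0.676, a3=1.785, a4=3.206, a5=0.752, a0=8.883; τ=−ln(0.4044)/8.883=0.102 → t=0.170; u2·a0=0.7800·8.883=6.929; a1+…+a3=4.925 < 6.929 ≤ a1+…+a4=8.131 → R4 fires; G=0 Y=7 X=4
Draw 8: a1=2.464, a2=0.000, a3=0.000, a4=0.000, a5=0.752, a0=3.216; τ=−ln(0.7751)/3.216=0.079 → t=0.249; u2·a0=0.9238·3.216=2.971; a1+…+a4=2.464 < 2.971 ≤ a1+…+a5=3.216 → R5 fires; G=2 Y=8 X=3
Draw 9: a1=2.816, a2=1.014, a3=4.080, a4=7.328, a5=0.564, a0=15.802; τ=−ln(0.4342)/15.802=0.053 → t=0.302; u2·a0=0.7909·15.802=12.498; a1+…+a3=7.910 < 12.498 ≤ a1+…+a4=15.238 → R4 fires; G=1 Y=8 X=3
Draw 10: a1=2.816, a2=0.507, a3=2.040, a4=3.664, a5=0.564, a0=9.591; τ=−ln(0.7342)/9.591=0.032 → t=0.334; u2·a0=0.6271·9.591=6.015; a1+…+a3=5.363 < 6.015 ≤ a1+…+a4=9.027 → R4 fires; G=0 Y=8 X=3
Draw 11: a1=2.816, a2=0.000, a3=0.000, a4=0.000, a5=0.564, a0=3.380; τ=−ln(0.8276)/3.380=0.056 → t=0.390; u2·a0=0.3754·3.380=1.269 ≤ a1=2.816 → R1 fires; G=0 Y=7 X=4
Draw 12: a1=2.464, a2=0.000, a3=0.000, a4=0.000, a5=0.752, a0=3.216; τ=−ln(0.6981)/3.216=0.112 → t=0.502; u2·a0=0.8388·3.216=2.698; a1+…+a4=2.464 < 2.698 ≤ a1+…+a5=3.216 → R5 fires; G=2 Y=8 X=3
Draw 13: a1=2.816, a2=1.014, a3=4.080, a4=7.328, a5=0.564, a0=15.802; τ=−ln(0.6441)/15.802=0.028 → t=0.530; u2·a0=0.6143·15.802=9.707; a1+…+a3=7.910 < 9.707 ≤ a1+…+a4=15.238 → R4 fires; G=1 Y=8 X=3
Draw 14: a1=2.816, a2=0.507, a3=2.040, a4=3.664, a5=0.564, a0=9.591; τ=−ln(0.3022)/9.591=0.125 → t=0.654 > T=0.54: stop.
At T=0.54: G=1 Y=8 X=3; the largest is Y.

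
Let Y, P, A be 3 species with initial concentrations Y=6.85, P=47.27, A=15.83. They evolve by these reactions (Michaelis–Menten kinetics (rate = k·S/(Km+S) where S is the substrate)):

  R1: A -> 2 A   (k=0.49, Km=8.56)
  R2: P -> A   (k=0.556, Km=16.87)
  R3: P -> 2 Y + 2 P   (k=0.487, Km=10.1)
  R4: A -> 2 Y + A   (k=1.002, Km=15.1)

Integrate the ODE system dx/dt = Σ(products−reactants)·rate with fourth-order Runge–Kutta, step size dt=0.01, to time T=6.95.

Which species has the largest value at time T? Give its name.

RK4 with dt=0.01: 695 steps to T=6.95. Trajectory (selected grid times):
t=0.00: Y=6.85 P=47.27 A=15.83
t=0.77: Y=8.26 P=47.26 A=16.39
t=1.54: Y=9.69 P=47.26 A=16.96
t=2.32: Y=11.15 P=47.25 A=17.53
t=3.09: Y=12.60 P=47.24 A=18.10
t=3.86: Y=14.07 P=47.24 A=18.67
t=4.63: Y=15.55 P=47.23 A=19.25
t=5.41: Y=17.05 P=47.22 A=19.84
t=6.18: Y=18.55 P=47.22 A=20.42
t=6.95: Y=20.06 P=47.21 A=21.00
At T=6.95: Y=20.06 P=47.21 A=21.00; the largest is P.

Dominant species at T: P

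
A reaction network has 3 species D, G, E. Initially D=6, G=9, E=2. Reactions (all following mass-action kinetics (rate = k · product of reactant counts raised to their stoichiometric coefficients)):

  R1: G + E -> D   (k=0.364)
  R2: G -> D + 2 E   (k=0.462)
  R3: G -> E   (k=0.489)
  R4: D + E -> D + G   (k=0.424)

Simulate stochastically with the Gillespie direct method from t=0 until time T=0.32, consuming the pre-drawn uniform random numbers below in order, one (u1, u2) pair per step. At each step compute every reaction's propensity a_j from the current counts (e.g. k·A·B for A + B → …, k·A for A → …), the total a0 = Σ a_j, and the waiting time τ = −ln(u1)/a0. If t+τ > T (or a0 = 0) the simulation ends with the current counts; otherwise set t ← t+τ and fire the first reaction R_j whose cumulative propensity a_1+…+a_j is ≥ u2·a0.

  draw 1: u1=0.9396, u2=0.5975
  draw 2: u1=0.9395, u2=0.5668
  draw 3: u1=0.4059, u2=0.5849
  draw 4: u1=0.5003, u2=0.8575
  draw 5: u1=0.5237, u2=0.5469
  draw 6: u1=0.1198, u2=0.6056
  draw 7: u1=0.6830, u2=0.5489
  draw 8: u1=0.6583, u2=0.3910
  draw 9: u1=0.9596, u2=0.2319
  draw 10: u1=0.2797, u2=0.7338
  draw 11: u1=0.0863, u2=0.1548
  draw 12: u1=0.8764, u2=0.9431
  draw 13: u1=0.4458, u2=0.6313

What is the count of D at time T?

t=0.000: D=6 G=9 E=2
Draw 1: a1=6.552, a2=4.158, a3=4.401, a4=5.088, a0=20.199; τ=−ln(0.9396)/20.199=0.003 → t=0.003; u2·a0=0.5975·20.199=12.069; a1+a2=10.710 < 12.069 ≤ a1+…+a3=15.111 → R3 fires; D=6 G=8 E=3
Draw 2: a1=8.736, a2=3.696, a3=3.912, a4=7.632, a0=23.976; τ=−ln(0.9395)/23.976=0.003 → t=0.006; u2·a0=0.5668·23.976=13.590; a1+a2=12.432 < 13.590 ≤ a1+…+a3=16.344 → R3 fires; D=6 G=7 E=4
Draw 3: a1=10.192, a2=3.234, a3=3.423, a4=10.176, a0=27.025; τ=−ln(0.4059)/27.025=0.033 → t=0.039; u2·a0=0.5849·27.025=15.807; a1+a2=13.426 < 15.807 ≤ a1+…+a3=16.849 → R3 fires; D=6 G=6 E=5
Draw 4: a1=10.920, a2=2.772, a3=2.934, a4=12.720, a0=29.346; τ=−ln(0.5003)/29.346=0.024 → t=0.063; u2·a0=0.8575·29.346=25.164; a1+…+a3=16.626 < 25.164 ≤ a1+…+a4=29.346 → R4 fires; D=6 G=7 E=4
Draw 5: a1=10.192, a2=3.234, a3=3.423, a4=10.176, a0=27.025; τ=−ln(0.5237)/27.025=0.024 → t=0.087; u2·a0=0.5469·27.025=14.780; a1+a2=13.426 < 14.780 ≤ a1+…+a3=16.849 → R3 fires; D=6 G=6 E=5
Draw 6: a1=10.920, a2=2.772, a3=2.934, a4=12.720, a0=29.346; τ=−ln(0.1198)/29.346=0.072 → t=0.159; u2·a0=0.6056·29.346=17.772; a1+…+a3=16.626 < 17.772 ≤ a1+…+a4=29.346 → R4 fires; D=6 G=7 E=4
Draw 7: a1=10.192, a2=3.234, a3=3.423, a4=10.176, a0=27.025; τ=−ln(0.6830)/27.025=0.014 → t=0.173; u2·a0=0.5489·27.025=14.834; a1+a2=13.426 < 14.834 ≤ a1+…+a3=16.849 → R3 fires; D=6 G=6 E=5
Draw 8: a1=10.920, a2=2.772, a3=2.934, a4=12.720, a0=29.346; τ=−ln(0.6583)/29.346=0.014 → t=0.187; u2·a0=0.3910·29.346=11.474; a1=10.920 < 11.474 ≤ a1+a2=13.692 → R2 fires; D=7 G=5 E=7
Draw 9: a1=12.740, a2=2.310, a3=2.445, a4=20.776, a0=38.271; τ=−ln(0.9596)/38.271=0.001 → t=0.188; u2·a0=0.2319·38.271=8.875 ≤ a1=12.740 → R1 fires; D=8 G=4 E=6
Draw 10: a1=8.736, a2=1.848, a3=1.956, a4=20.352, a0=32.892; τ=−ln(0.2797)/32.892=0.039 → t=0.227; u2·a0=0.7338·32.892=24.136; a1+…+a3=12.540 < 24.136 ≤ a1+…+a4=32.892 → R4 fires; D=8 G=5 E=5
Draw 11: a1=9.100, a2=2.310, a3=2.445, a4=16.960, a0=30.815; τ=−ln(0.0863)/30.815=0.080 → t=0.307; u2·a0=0.1548·30.815=4.770 ≤ a1=9.100 → R1 fires; D=9 G=4 E=4
Draw 12: a1=5.824, a2=1.848, a3=1.956, a4=15.264, a0=24.892; τ=−ln(0.8764)/24.892=0.005 → t=0.312; u2·a0=0.9431·24.892=23.476; a1+…+a3=9.628 < 23.476 ≤ a1+…+a4=24.892 → R4 fires; D=9 G=5 E=3
Draw 13: a1=5.460, a2=2.310, a3=2.445, a4=11.448, a0=21.663; τ=−ln(0.4458)/21.663=0.037 → t=0.349 > T=0.32: stop.
Read off D at T=0.32: 9

D at T = 9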